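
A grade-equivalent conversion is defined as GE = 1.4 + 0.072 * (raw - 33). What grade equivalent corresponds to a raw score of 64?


raw - median = 64 - 33 = 31
slope * diff = 0.072 * 31 = 2.232
GE = 1.4 + 2.232
GE = 3.632

3.632


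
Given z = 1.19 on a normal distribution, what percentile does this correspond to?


CDF(z) = 0.5 * (1 + erf(z/sqrt(2)))
erf(0.8415) = 0.766
CDF = 0.883
Percentile rank = 0.883 * 100 = 88.3

88.3


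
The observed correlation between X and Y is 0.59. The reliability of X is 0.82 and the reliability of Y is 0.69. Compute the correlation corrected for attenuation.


r_corrected = rxy / sqrt(rxx * ryy)
= 0.59 / sqrt(0.82 * 0.69)
= 0.59 / sqrt(0.5658)
= 0.59 / 0.752197
r_corrected = 0.7844

0.7844


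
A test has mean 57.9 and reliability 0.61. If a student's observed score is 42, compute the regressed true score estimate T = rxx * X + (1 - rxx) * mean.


T_est = rxx * X + (1 - rxx) * mean
T_est = 0.61 * 42 + 0.39 * 57.9
T_est = 25.62 + 22.581
T_est = 48.201

48.201


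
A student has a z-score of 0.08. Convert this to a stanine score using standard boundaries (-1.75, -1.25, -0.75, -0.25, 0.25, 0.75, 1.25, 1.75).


Stanine boundaries: [-1.75, -1.25, -0.75, -0.25, 0.25, 0.75, 1.25, 1.75]
z = 0.08
Check each boundary:
  z >= -1.75 -> could be stanine 2
  z >= -1.25 -> could be stanine 3
  z >= -0.75 -> could be stanine 4
  z >= -0.25 -> could be stanine 5
  z < 0.25
  z < 0.75
  z < 1.25
  z < 1.75
Highest qualifying boundary gives stanine = 5

5


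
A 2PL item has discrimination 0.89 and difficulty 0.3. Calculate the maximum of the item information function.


For 2PL, max info at theta = b = 0.3
I_max = a^2 / 4 = 0.89^2 / 4
= 0.7921 / 4
I_max = 0.198

0.198


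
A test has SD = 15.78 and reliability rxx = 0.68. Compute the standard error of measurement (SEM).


SEM = SD * sqrt(1 - rxx)
SEM = 15.78 * sqrt(1 - 0.68)
SEM = 15.78 * sqrt(0.32) = 15.78 * 0.565685
SEM = 8.9265

8.9265


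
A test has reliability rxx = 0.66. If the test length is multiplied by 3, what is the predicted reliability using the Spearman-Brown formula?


r_new = (n * rxx) / (1 + (n-1) * rxx)
r_new = (3 * 0.66) / (1 + 2 * 0.66)
r_new = 1.98 / 2.32
r_new = 0.8534

0.8534


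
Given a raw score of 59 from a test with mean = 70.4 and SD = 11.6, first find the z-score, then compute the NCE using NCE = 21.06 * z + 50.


z = (X - mean) / SD = (59 - 70.4) / 11.6
z = -11.4 / 11.6
z = -0.9828
NCE = NCE = 21.06z + 50
Carry z at full precision (z = -11.4 / 11.6) into the conversion:
NCE = 21.06 * (-11.4 / 11.6) + 50 = -240.084 / 11.6 + 50
NCE = -20.6969 + 50
NCE = 29.3031

29.3031


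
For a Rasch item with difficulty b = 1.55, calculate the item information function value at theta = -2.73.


P = 1/(1+exp(-(-2.73-1.55))) = 0.0137
I = P*(1-P) = 0.0137 * 0.9863
I = 0.0135

0.0135


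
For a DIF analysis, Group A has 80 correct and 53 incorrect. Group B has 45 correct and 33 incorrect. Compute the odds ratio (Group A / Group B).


Odds_A = 80/53 = 1.5094
Odds_B = 45/33 = 1.3636
OR = Odds_A / Odds_B = 1.5094 / 1.3636
Exactly, OR = (80 * 33) / (53 * 45) = 2640 / 2385
OR = 1.1069

1.1069


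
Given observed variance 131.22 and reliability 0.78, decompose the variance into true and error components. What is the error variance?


var_true = rxx * var_obs = 0.78 * 131.22 = 102.3516
var_error = var_obs - var_true
var_error = 131.22 - 102.3516
var_error = 28.8684

28.8684


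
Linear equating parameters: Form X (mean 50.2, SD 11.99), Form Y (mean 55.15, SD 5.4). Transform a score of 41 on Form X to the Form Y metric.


slope = SD_Y / SD_X = 5.4 / 11.99 ~ 0.4504
intercept = mean_Y - slope * mean_X = 55.15 - (5.4 / 11.99) * 50.2 ~ 32.5412
Y = slope * X + intercept. To avoid rounding drift from the rounded slope/intercept, evaluate the equivalent form Y = mean_Y + SD_Y * (X - mean_X) / SD_X at full precision:
Y = 55.15 + 5.4 * (41 - 50.2) / 11.99
Y = 55.15 - 5.4 * 9.2 / 11.99
Y = 55.15 - 49.68 / 11.99
Y = 55.15 - 4.1435
Y = 51.0065

51.0065


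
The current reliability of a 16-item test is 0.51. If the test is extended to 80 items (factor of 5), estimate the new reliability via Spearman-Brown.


r_new = (n * rxx) / (1 + (n-1) * rxx)
r_new = (5 * 0.51) / (1 + 4 * 0.51)
r_new = 2.55 / 3.04
r_new = 0.8388

0.8388


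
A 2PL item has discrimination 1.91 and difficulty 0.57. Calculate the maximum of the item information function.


For 2PL, max info at theta = b = 0.57
I_max = a^2 / 4 = 1.91^2 / 4
= 3.6481 / 4
I_max = 0.912

0.912


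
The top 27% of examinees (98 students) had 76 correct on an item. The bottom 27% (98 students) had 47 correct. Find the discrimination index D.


p_upper = 76/98 = 0.7755
p_lower = 47/98 = 0.4796
D = 0.7755 - 0.4796 = 0.2959

0.2959


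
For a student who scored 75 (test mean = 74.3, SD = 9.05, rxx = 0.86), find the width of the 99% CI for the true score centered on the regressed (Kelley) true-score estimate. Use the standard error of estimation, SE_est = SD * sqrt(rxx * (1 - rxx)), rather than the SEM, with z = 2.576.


True score estimate = 0.86*75 + 0.14*74.3 = 74.902
SE_est = SD * sqrt(rxx * (1 - rxx)) = 9.05 * sqrt(0.86 * 0.14) = 9.05 * sqrt(0.1204) = 3.140233
CI = T_est +/- z * SE_est, so width = 2 * z * SE_est = 2 * 2.576 * 3.140233
Width = 16.1785

16.1785


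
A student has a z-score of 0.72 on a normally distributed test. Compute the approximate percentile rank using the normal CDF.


CDF(z) = 0.5 * (1 + erf(z/sqrt(2)))
erf(0.5091) = 0.5285
CDF = 0.7642
Percentile rank = 0.7642 * 100 = 76.42

76.42


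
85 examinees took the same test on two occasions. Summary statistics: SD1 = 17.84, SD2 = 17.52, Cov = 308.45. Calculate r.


r = cov(X,Y) / (SD_X * SD_Y)
r = 308.45 / (17.84 * 17.52)
r = 308.45 / 312.5568
r = 0.9869

0.9869


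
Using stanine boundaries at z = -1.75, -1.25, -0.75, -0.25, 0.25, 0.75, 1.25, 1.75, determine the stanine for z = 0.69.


Stanine boundaries: [-1.75, -1.25, -0.75, -0.25, 0.25, 0.75, 1.25, 1.75]
z = 0.69
Check each boundary:
  z >= -1.75 -> could be stanine 2
  z >= -1.25 -> could be stanine 3
  z >= -0.75 -> could be stanine 4
  z >= -0.25 -> could be stanine 5
  z >= 0.25 -> could be stanine 6
  z < 0.75
  z < 1.25
  z < 1.75
Highest qualifying boundary gives stanine = 6

6


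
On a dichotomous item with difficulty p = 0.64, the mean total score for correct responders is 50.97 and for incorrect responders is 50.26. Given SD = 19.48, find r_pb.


q = 1 - p = 0.36
rpb = ((M1 - M0) / SD) * sqrt(p * q)
rpb = ((50.97 - 50.26) / 19.48) * sqrt(0.64 * 0.36)
rpb = 0.0175

0.0175


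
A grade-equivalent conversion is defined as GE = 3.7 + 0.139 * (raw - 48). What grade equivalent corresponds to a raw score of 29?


raw - median = 29 - 48 = -19
slope * diff = 0.139 * -19 = -2.641
GE = 3.7 + -2.641
GE = 1.059

1.059


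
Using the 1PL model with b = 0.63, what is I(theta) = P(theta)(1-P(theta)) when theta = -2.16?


P = 1/(1+exp(-(-2.16-0.63))) = 0.0579
I = P*(1-P) = 0.0579 * 0.9421
I = 0.0545

0.0545


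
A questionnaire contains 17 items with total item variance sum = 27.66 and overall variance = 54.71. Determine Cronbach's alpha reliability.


alpha = (k/(k-1)) * (1 - sum(si^2)/s_total^2)
= (17/16) * (1 - 27.66/54.71)
alpha = 0.5253

0.5253


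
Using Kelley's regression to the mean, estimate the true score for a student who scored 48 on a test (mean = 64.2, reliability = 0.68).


T_est = rxx * X + (1 - rxx) * mean
T_est = 0.68 * 48 + 0.32 * 64.2
T_est = 32.64 + 20.544
T_est = 53.184

53.184


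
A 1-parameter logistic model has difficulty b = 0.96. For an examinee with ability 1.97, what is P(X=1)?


theta - b = 1.97 - 0.96 = 1.01
exp(-(theta - b)) = exp(-1.01) = 0.3642
P = 1 / (1 + 0.3642)
P = 0.733

0.733


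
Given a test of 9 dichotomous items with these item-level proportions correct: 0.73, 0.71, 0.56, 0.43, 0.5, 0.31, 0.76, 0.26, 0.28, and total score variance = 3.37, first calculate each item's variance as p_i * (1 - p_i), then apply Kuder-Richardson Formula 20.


For each item, compute p_i * q_i:
  Item 1: 0.73 * 0.27 = 0.1971
  Item 2: 0.71 * 0.29 = 0.2059
  Item 3: 0.56 * 0.44 = 0.2464
  Item 4: 0.43 * 0.57 = 0.2451
  Item 5: 0.5 * 0.5 = 0.25
  Item 6: 0.31 * 0.69 = 0.2139
  Item 7: 0.76 * 0.24 = 0.1824
  Item 8: 0.26 * 0.74 = 0.1924
  Item 9: 0.28 * 0.72 = 0.2016
Sum(p_i * q_i) = 0.1971 + 0.2059 + 0.2464 + 0.2451 + 0.25 + 0.2139 + 0.1824 + 0.1924 + 0.2016 = 1.9348
KR-20 = (k/(k-1)) * (1 - Sum(p_i*q_i) / Var_total)
= (9/8) * (1 - 1.9348/3.37)
= 1.125 * 0.4259
KR-20 = 0.4791

0.4791


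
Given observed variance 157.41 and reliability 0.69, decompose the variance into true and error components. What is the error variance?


var_true = rxx * var_obs = 0.69 * 157.41 = 108.6129
var_error = var_obs - var_true
var_error = 157.41 - 108.6129
var_error = 48.7971

48.7971


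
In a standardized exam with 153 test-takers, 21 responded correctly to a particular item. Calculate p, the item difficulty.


Item difficulty p = number correct / total examinees
p = 21 / 153
p = 0.1373

0.1373


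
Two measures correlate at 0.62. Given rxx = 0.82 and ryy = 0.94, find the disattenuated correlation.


r_corrected = rxy / sqrt(rxx * ryy)
= 0.62 / sqrt(0.82 * 0.94)
= 0.62 / sqrt(0.7708)
= 0.62 / 0.877952
r_corrected = 0.7062

0.7062


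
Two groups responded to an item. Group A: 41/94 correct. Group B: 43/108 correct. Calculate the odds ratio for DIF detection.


Odds_A = 41/53 = 0.7736
Odds_B = 43/65 = 0.6615
OR = Odds_A / Odds_B = 0.7736 / 0.6615
Exactly, OR = (41 * 65) / (53 * 43) = 2665 / 2279
OR = 1.1694

1.1694


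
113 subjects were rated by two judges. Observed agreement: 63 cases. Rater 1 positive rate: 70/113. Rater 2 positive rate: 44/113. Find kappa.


P_o = 63/113 = 0.557522
P_e = (70*44 + 43*69) / 12769 = 0.473569
kappa = (P_o - P_e) / (1 - P_e)
kappa = (0.557522 - 0.473569) / (1 - 0.473569)
kappa = 0.1595

0.1595


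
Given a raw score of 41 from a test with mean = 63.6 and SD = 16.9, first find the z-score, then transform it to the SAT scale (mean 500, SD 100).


z = (X - mean) / SD = (41 - 63.6) / 16.9
z = -22.6 / 16.9
z = -1.3373
SAT-scale = SAT = 500 + 100z
Carry z at full precision (z = -22.6 / 16.9) into the conversion:
SAT-scale = 500 + 100 * (-22.6 / 16.9) = 500 + -2260 / 16.9
SAT-scale = 500 + -133.7278
SAT-scale = 366.2722

366.2722


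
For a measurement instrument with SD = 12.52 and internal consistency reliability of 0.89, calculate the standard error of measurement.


SEM = SD * sqrt(1 - rxx)
SEM = 12.52 * sqrt(1 - 0.89)
SEM = 12.52 * sqrt(0.11) = 12.52 * 0.331662
SEM = 4.1524

4.1524


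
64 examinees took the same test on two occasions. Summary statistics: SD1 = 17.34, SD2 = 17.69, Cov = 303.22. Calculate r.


r = cov(X,Y) / (SD_X * SD_Y)
r = 303.22 / (17.34 * 17.69)
r = 303.22 / 306.7446
r = 0.9885

0.9885


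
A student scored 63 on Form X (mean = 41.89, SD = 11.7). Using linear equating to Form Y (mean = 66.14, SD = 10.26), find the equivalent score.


slope = SD_Y / SD_X = 10.26 / 11.7 ~ 0.8769
intercept = mean_Y - slope * mean_X = 66.14 - (10.26 / 11.7) * 41.89 ~ 29.4057
Y = slope * X + intercept. To avoid rounding drift from the rounded slope/intercept, evaluate the equivalent form Y = mean_Y + SD_Y * (X - mean_X) / SD_X at full precision:
Y = 66.14 + 10.26 * (63 - 41.89) / 11.7
Y = 66.14 + 10.26 * 21.11 / 11.7
Y = 66.14 + 216.5886 / 11.7
Y = 66.14 + 18.5118
Y = 84.6518

84.6518


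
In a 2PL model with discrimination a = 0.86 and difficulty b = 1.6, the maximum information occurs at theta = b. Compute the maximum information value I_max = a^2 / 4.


For 2PL, max info at theta = b = 1.6
I_max = a^2 / 4 = 0.86^2 / 4
= 0.7396 / 4
I_max = 0.1849

0.1849


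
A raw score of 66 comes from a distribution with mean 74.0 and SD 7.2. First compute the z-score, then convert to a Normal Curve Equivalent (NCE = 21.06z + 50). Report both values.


z = (X - mean) / SD = (66 - 74.0) / 7.2
z = -8.0 / 7.2
z = -1.1111
NCE = NCE = 21.06z + 50
Carry z at full precision (z = -8.0 / 7.2) into the conversion:
NCE = 21.06 * (-8.0 / 7.2) + 50 = -168.48 / 7.2 + 50
NCE = -23.4 + 50
NCE = 26.6

26.6


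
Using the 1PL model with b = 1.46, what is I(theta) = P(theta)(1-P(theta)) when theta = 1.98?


P = 1/(1+exp(-(1.98-1.46))) = 0.6271
I = P*(1-P) = 0.6271 * 0.3729
I = 0.2338

0.2338


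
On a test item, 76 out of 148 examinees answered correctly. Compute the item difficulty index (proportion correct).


Item difficulty p = number correct / total examinees
p = 76 / 148
p = 0.5135

0.5135


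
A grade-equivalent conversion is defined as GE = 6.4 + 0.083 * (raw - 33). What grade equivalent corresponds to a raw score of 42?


raw - median = 42 - 33 = 9
slope * diff = 0.083 * 9 = 0.747
GE = 6.4 + 0.747
GE = 7.147

7.147


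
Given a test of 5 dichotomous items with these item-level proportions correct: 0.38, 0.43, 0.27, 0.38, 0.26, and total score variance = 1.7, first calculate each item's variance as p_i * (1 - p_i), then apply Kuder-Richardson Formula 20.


For each item, compute p_i * q_i:
  Item 1: 0.38 * 0.62 = 0.2356
  Item 2: 0.43 * 0.57 = 0.2451
  Item 3: 0.27 * 0.73 = 0.1971
  Item 4: 0.38 * 0.62 = 0.2356
  Item 5: 0.26 * 0.74 = 0.1924
Sum(p_i * q_i) = 0.2356 + 0.2451 + 0.1971 + 0.2356 + 0.1924 = 1.1058
KR-20 = (k/(k-1)) * (1 - Sum(p_i*q_i) / Var_total)
= (5/4) * (1 - 1.1058/1.7)
= 1.25 * 0.3495
KR-20 = 0.4369

0.4369


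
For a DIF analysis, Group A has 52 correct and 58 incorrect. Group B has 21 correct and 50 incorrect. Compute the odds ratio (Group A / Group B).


Odds_A = 52/58 = 0.8966
Odds_B = 21/50 = 0.42
OR = Odds_A / Odds_B = 0.8966 / 0.42
Exactly, OR = (52 * 50) / (58 * 21) = 2600 / 1218
OR = 2.1346

2.1346


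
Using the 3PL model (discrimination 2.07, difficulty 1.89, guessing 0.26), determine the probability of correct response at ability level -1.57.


logit = 2.07*(-1.57 - 1.89) = -7.1622
P* = 1/(1 + exp(--7.1622)) = 0.0008
P = 0.26 + (1 - 0.26) * 0.0008
P = 0.2606

0.2606


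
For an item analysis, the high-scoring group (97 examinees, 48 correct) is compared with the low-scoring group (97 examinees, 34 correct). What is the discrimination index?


p_upper = 48/97 = 0.4948
p_lower = 34/97 = 0.3505
D = 0.4948 - 0.3505 = 0.1443

0.1443


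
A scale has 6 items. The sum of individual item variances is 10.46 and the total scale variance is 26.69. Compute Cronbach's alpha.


alpha = (k/(k-1)) * (1 - sum(si^2)/s_total^2)
= (6/5) * (1 - 10.46/26.69)
alpha = 0.7297

0.7297


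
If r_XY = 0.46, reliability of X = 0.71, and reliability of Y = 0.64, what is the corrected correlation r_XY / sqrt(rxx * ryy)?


r_corrected = rxy / sqrt(rxx * ryy)
= 0.46 / sqrt(0.71 * 0.64)
= 0.46 / sqrt(0.4544)
= 0.46 / 0.674092
r_corrected = 0.6824

0.6824


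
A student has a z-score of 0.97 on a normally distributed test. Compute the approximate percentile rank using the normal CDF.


CDF(z) = 0.5 * (1 + erf(z/sqrt(2)))
erf(0.6859) = 0.668
CDF = 0.834
Percentile rank = 0.834 * 100 = 83.4

83.4


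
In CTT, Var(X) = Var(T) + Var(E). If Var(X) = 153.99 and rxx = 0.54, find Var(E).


var_true = rxx * var_obs = 0.54 * 153.99 = 83.1546
var_error = var_obs - var_true
var_error = 153.99 - 83.1546
var_error = 70.8354

70.8354


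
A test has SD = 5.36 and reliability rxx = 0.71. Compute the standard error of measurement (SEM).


SEM = SD * sqrt(1 - rxx)
SEM = 5.36 * sqrt(1 - 0.71)
SEM = 5.36 * sqrt(0.29) = 5.36 * 0.538516
SEM = 2.8864

2.8864


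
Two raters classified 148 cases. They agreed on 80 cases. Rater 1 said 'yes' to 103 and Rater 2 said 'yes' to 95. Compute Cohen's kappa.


P_o = 80/148 = 0.540541
P_e = (103*95 + 45*53) / 21904 = 0.555606
kappa = (P_o - P_e) / (1 - P_e)
kappa = (0.540541 - 0.555606) / (1 - 0.555606)
kappa = -0.0339

-0.0339


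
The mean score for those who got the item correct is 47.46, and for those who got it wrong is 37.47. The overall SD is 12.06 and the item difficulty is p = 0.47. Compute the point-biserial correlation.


q = 1 - p = 0.53
rpb = ((M1 - M0) / SD) * sqrt(p * q)
rpb = ((47.46 - 37.47) / 12.06) * sqrt(0.47 * 0.53)
rpb = 0.4134

0.4134


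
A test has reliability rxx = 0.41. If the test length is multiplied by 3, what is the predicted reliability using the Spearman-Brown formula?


r_new = (n * rxx) / (1 + (n-1) * rxx)
r_new = (3 * 0.41) / (1 + 2 * 0.41)
r_new = 1.23 / 1.82
r_new = 0.6758

0.6758


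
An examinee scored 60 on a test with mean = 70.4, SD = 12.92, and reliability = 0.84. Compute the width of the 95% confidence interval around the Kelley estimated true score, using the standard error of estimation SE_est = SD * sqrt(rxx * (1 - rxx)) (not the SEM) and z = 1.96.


True score estimate = 0.84*60 + 0.16*70.4 = 61.664
SE_est = SD * sqrt(rxx * (1 - rxx)) = 12.92 * sqrt(0.84 * 0.16) = 12.92 * sqrt(0.1344) = 4.73655
CI = T_est +/- z * SE_est, so width = 2 * z * SE_est = 2 * 1.96 * 4.73655
Width = 18.5673

18.5673


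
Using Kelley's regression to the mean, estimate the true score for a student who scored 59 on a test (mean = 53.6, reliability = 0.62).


T_est = rxx * X + (1 - rxx) * mean
T_est = 0.62 * 59 + 0.38 * 53.6
T_est = 36.58 + 20.368
T_est = 56.948

56.948


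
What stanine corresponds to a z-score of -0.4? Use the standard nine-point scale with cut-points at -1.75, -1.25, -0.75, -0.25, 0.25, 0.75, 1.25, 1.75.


Stanine boundaries: [-1.75, -1.25, -0.75, -0.25, 0.25, 0.75, 1.25, 1.75]
z = -0.4
Check each boundary:
  z >= -1.75 -> could be stanine 2
  z >= -1.25 -> could be stanine 3
  z >= -0.75 -> could be stanine 4
  z < -0.25
  z < 0.25
  z < 0.75
  z < 1.25
  z < 1.75
Highest qualifying boundary gives stanine = 4

4


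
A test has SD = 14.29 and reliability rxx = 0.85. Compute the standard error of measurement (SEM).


SEM = SD * sqrt(1 - rxx)
SEM = 14.29 * sqrt(1 - 0.85)
SEM = 14.29 * sqrt(0.15) = 14.29 * 0.387298
SEM = 5.5345

5.5345


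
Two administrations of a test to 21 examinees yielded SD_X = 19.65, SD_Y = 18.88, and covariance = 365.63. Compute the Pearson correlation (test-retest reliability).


r = cov(X,Y) / (SD_X * SD_Y)
r = 365.63 / (19.65 * 18.88)
r = 365.63 / 370.992
r = 0.9855

0.9855


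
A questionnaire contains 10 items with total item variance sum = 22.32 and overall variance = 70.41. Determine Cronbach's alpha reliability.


alpha = (k/(k-1)) * (1 - sum(si^2)/s_total^2)
= (10/9) * (1 - 22.32/70.41)
alpha = 0.7589

0.7589


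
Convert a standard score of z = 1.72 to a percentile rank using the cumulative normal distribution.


CDF(z) = 0.5 * (1 + erf(z/sqrt(2)))
erf(1.2162) = 0.9146
CDF = 0.9573
Percentile rank = 0.9573 * 100 = 95.73

95.73


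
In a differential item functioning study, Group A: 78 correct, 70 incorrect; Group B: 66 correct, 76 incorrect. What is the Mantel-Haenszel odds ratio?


Odds_A = 78/70 = 1.1143
Odds_B = 66/76 = 0.8684
OR = Odds_A / Odds_B = 1.1143 / 0.8684
Exactly, OR = (78 * 76) / (70 * 66) = 5928 / 4620
OR = 1.2831

1.2831


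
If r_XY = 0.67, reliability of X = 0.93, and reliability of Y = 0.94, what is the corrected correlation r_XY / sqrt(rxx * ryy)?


r_corrected = rxy / sqrt(rxx * ryy)
= 0.67 / sqrt(0.93 * 0.94)
= 0.67 / sqrt(0.8742)
= 0.67 / 0.934987
r_corrected = 0.7166

0.7166


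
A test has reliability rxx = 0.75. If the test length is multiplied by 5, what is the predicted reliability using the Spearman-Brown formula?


r_new = (n * rxx) / (1 + (n-1) * rxx)
r_new = (5 * 0.75) / (1 + 4 * 0.75)
r_new = 3.75 / 4.0
r_new = 0.9375

0.9375


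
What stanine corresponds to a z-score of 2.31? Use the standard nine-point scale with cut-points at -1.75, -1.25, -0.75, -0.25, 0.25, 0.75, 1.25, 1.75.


Stanine boundaries: [-1.75, -1.25, -0.75, -0.25, 0.25, 0.75, 1.25, 1.75]
z = 2.31
Check each boundary:
  z >= -1.75 -> could be stanine 2
  z >= -1.25 -> could be stanine 3
  z >= -0.75 -> could be stanine 4
  z >= -0.25 -> could be stanine 5
  z >= 0.25 -> could be stanine 6
  z >= 0.75 -> could be stanine 7
  z >= 1.25 -> could be stanine 8
  z >= 1.75 -> could be stanine 9
Highest qualifying boundary gives stanine = 9

9


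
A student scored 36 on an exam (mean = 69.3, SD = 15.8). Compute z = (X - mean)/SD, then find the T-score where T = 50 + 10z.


z = (X - mean) / SD = (36 - 69.3) / 15.8
z = -33.3 / 15.8
z = -2.1076
T-score = T = 50 + 10z
Carry z at full precision (z = -33.3 / 15.8) into the conversion:
T-score = 50 + 10 * (-33.3 / 15.8) = 50 + -333 / 15.8
T-score = 50 + -21.0759
T-score = 28.9241

28.9241


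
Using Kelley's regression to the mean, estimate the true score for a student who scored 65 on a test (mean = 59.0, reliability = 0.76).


T_est = rxx * X + (1 - rxx) * mean
T_est = 0.76 * 65 + 0.24 * 59.0
T_est = 49.4 + 14.16
T_est = 63.56

63.56


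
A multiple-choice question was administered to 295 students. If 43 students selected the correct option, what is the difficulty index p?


Item difficulty p = number correct / total examinees
p = 43 / 295
p = 0.1458

0.1458


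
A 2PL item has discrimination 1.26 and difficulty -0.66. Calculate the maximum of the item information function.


For 2PL, max info at theta = b = -0.66
I_max = a^2 / 4 = 1.26^2 / 4
= 1.5876 / 4
I_max = 0.3969

0.3969


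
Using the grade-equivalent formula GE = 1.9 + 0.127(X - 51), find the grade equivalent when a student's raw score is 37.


raw - median = 37 - 51 = -14
slope * diff = 0.127 * -14 = -1.778
GE = 1.9 + -1.778
GE = 0.122

0.122


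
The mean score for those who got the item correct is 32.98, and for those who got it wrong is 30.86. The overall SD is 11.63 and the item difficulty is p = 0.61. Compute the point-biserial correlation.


q = 1 - p = 0.39
rpb = ((M1 - M0) / SD) * sqrt(p * q)
rpb = ((32.98 - 30.86) / 11.63) * sqrt(0.61 * 0.39)
rpb = 0.0889

0.0889


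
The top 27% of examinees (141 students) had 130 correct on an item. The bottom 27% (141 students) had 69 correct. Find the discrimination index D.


p_upper = 130/141 = 0.922
p_lower = 69/141 = 0.4894
D = 0.922 - 0.4894 = 0.4326

0.4326


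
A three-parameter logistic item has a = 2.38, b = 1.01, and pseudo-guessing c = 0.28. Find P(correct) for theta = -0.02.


logit = 2.38*(-0.02 - 1.01) = -2.4514
P* = 1/(1 + exp(--2.4514)) = 0.0793
P = 0.28 + (1 - 0.28) * 0.0793
P = 0.3371

0.3371


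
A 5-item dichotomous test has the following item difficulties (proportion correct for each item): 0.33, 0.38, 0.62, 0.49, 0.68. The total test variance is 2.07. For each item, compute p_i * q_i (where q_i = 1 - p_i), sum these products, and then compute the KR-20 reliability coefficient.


For each item, compute p_i * q_i:
  Item 1: 0.33 * 0.67 = 0.2211
  Item 2: 0.38 * 0.62 = 0.2356
  Item 3: 0.62 * 0.38 = 0.2356
  Item 4: 0.49 * 0.51 = 0.2499
  Item 5: 0.68 * 0.32 = 0.2176
Sum(p_i * q_i) = 0.2211 + 0.2356 + 0.2356 + 0.2499 + 0.2176 = 1.1598
KR-20 = (k/(k-1)) * (1 - Sum(p_i*q_i) / Var_total)
= (5/4) * (1 - 1.1598/2.07)
= 1.25 * 0.4397
KR-20 = 0.5496

0.5496


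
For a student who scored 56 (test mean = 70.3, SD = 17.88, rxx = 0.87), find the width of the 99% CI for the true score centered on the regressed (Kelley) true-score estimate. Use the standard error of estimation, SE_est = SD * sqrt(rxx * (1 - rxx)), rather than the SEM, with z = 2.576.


True score estimate = 0.87*56 + 0.13*70.3 = 57.859
SE_est = SD * sqrt(rxx * (1 - rxx)) = 17.88 * sqrt(0.87 * 0.13) = 17.88 * sqrt(0.1131) = 6.013105
CI = T_est +/- z * SE_est, so width = 2 * z * SE_est = 2 * 2.576 * 6.013105
Width = 30.9795

30.9795


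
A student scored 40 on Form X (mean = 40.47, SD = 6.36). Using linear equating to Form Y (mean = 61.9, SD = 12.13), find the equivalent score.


slope = SD_Y / SD_X = 12.13 / 6.36 ~ 1.9072
intercept = mean_Y - slope * mean_X = 61.9 - (12.13 / 6.36) * 40.47 ~ -15.2857
Y = slope * X + intercept. To avoid rounding drift from the rounded slope/intercept, evaluate the equivalent form Y = mean_Y + SD_Y * (X - mean_X) / SD_X at full precision:
Y = 61.9 + 12.13 * (40 - 40.47) / 6.36
Y = 61.9 - 12.13 * 0.47 / 6.36
Y = 61.9 - 5.7011 / 6.36
Y = 61.9 - 0.8964
Y = 61.0036

61.0036


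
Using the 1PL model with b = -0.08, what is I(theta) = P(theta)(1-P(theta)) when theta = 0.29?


P = 1/(1+exp(-(0.29--0.08))) = 0.5915
I = P*(1-P) = 0.5915 * 0.4085
I = 0.2416

0.2416


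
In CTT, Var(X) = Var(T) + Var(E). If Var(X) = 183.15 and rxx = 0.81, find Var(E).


var_true = rxx * var_obs = 0.81 * 183.15 = 148.3515
var_error = var_obs - var_true
var_error = 183.15 - 148.3515
var_error = 34.7985

34.7985


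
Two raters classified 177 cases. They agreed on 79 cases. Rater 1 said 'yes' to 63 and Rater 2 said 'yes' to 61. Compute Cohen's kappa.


P_o = 79/177 = 0.446328
P_e = (63*61 + 114*116) / 31329 = 0.544767
kappa = (P_o - P_e) / (1 - P_e)
kappa = (0.446328 - 0.544767) / (1 - 0.544767)
kappa = -0.2162

-0.2162


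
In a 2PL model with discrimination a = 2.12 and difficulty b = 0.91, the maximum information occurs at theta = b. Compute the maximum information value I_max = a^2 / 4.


For 2PL, max info at theta = b = 0.91
I_max = a^2 / 4 = 2.12^2 / 4
= 4.4944 / 4
I_max = 1.1236

1.1236


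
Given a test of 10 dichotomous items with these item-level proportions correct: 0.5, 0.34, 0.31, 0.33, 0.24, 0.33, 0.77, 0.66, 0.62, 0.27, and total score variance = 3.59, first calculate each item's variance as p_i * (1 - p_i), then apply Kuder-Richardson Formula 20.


For each item, compute p_i * q_i:
  Item 1: 0.5 * 0.5 = 0.25
  Item 2: 0.34 * 0.66 = 0.2244
  Item 3: 0.31 * 0.69 = 0.2139
  Item 4: 0.33 * 0.67 = 0.2211
  Item 5: 0.24 * 0.76 = 0.1824
  Item 6: 0.33 * 0.67 = 0.2211
  Item 7: 0.77 * 0.23 = 0.1771
  Item 8: 0.66 * 0.34 = 0.2244
  Item 9: 0.62 * 0.38 = 0.2356
  Item 10: 0.27 * 0.73 = 0.1971
Sum(p_i * q_i) = 0.25 + 0.2244 + 0.2139 + 0.2211 + 0.1824 + 0.2211 + 0.1771 + 0.2244 + 0.2356 + 0.1971 = 2.1471
KR-20 = (k/(k-1)) * (1 - Sum(p_i*q_i) / Var_total)
= (10/9) * (1 - 2.1471/3.59)
= 1.1111 * 0.4019
KR-20 = 0.4466

0.4466


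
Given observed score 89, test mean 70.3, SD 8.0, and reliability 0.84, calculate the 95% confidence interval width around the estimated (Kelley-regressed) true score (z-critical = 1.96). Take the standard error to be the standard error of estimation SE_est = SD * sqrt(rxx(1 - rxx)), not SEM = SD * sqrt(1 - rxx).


True score estimate = 0.84*89 + 0.16*70.3 = 86.008
SE_est = SD * sqrt(rxx * (1 - rxx)) = 8.0 * sqrt(0.84 * 0.16) = 8.0 * sqrt(0.1344) = 2.932848
CI = T_est +/- z * SE_est, so width = 2 * z * SE_est = 2 * 1.96 * 2.932848
Width = 11.4968

11.4968


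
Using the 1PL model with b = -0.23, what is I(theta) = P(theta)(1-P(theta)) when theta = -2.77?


P = 1/(1+exp(-(-2.77--0.23))) = 0.0731
I = P*(1-P) = 0.0731 * 0.9269
I = 0.0678

0.0678


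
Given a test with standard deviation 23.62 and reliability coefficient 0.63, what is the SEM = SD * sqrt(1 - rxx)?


SEM = SD * sqrt(1 - rxx)
SEM = 23.62 * sqrt(1 - 0.63)
SEM = 23.62 * sqrt(0.37) = 23.62 * 0.608276
SEM = 14.3675

14.3675


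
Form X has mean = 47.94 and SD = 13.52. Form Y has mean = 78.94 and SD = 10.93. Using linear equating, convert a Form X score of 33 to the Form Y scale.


slope = SD_Y / SD_X = 10.93 / 13.52 ~ 0.8084
intercept = mean_Y - slope * mean_X = 78.94 - (10.93 / 13.52) * 47.94 ~ 40.1838
Y = slope * X + intercept. To avoid rounding drift from the rounded slope/intercept, evaluate the equivalent form Y = mean_Y + SD_Y * (X - mean_X) / SD_X at full precision:
Y = 78.94 + 10.93 * (33 - 47.94) / 13.52
Y = 78.94 - 10.93 * 14.94 / 13.52
Y = 78.94 - 163.2942 / 13.52
Y = 78.94 - 12.078
Y = 66.862

66.862


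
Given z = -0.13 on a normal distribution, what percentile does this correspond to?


CDF(z) = 0.5 * (1 + erf(z/sqrt(2)))
erf(-0.0919) = -0.1034
CDF = 0.4483
Percentile rank = 0.4483 * 100 = 44.83

44.83


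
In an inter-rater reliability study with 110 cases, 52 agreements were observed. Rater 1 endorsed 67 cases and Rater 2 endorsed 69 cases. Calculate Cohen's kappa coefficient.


P_o = 52/110 = 0.472727
P_e = (67*69 + 43*41) / 12100 = 0.527769
kappa = (P_o - P_e) / (1 - P_e)
kappa = (0.472727 - 0.527769) / (1 - 0.527769)
kappa = -0.1166

-0.1166


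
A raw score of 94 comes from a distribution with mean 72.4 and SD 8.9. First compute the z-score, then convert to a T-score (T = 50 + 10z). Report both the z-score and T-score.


z = (X - mean) / SD = (94 - 72.4) / 8.9
z = 21.6 / 8.9
z = 2.427
T-score = T = 50 + 10z
Carry z at full precision (z = 21.6 / 8.9) into the conversion:
T-score = 50 + 10 * (21.6 / 8.9) = 50 + 216 / 8.9
T-score = 50 + 24.2697
T-score = 74.2697

74.2697


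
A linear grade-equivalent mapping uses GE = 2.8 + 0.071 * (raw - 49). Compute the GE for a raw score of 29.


raw - median = 29 - 49 = -20
slope * diff = 0.071 * -20 = -1.42
GE = 2.8 + -1.42
GE = 1.38

1.38


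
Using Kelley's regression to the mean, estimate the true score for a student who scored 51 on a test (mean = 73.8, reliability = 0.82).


T_est = rxx * X + (1 - rxx) * mean
T_est = 0.82 * 51 + 0.18 * 73.8
T_est = 41.82 + 13.284
T_est = 55.104

55.104


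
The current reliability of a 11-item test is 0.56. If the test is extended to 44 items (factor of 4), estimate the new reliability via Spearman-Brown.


r_new = (n * rxx) / (1 + (n-1) * rxx)
r_new = (4 * 0.56) / (1 + 3 * 0.56)
r_new = 2.24 / 2.68
r_new = 0.8358

0.8358


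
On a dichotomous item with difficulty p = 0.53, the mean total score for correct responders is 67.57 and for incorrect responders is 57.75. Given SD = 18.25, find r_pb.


q = 1 - p = 0.47
rpb = ((M1 - M0) / SD) * sqrt(p * q)
rpb = ((67.57 - 57.75) / 18.25) * sqrt(0.53 * 0.47)
rpb = 0.2686

0.2686


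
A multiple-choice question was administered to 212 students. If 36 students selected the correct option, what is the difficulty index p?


Item difficulty p = number correct / total examinees
p = 36 / 212
p = 0.1698

0.1698


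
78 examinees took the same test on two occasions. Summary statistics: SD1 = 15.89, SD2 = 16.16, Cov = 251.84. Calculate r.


r = cov(X,Y) / (SD_X * SD_Y)
r = 251.84 / (15.89 * 16.16)
r = 251.84 / 256.7824
r = 0.9808

0.9808


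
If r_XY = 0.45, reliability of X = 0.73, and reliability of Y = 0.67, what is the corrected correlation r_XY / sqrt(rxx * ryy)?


r_corrected = rxy / sqrt(rxx * ryy)
= 0.45 / sqrt(0.73 * 0.67)
= 0.45 / sqrt(0.4891)
= 0.45 / 0.699357
r_corrected = 0.6434

0.6434


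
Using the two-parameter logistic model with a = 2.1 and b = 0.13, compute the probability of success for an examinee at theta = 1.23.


a*(theta - b) = 2.1 * (1.23 - 0.13) = 2.31
exp(-2.31) = 0.0993
P = 1 / (1 + 0.0993)
P = 0.9097

0.9097


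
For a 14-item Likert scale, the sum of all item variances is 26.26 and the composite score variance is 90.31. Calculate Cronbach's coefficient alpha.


alpha = (k/(k-1)) * (1 - sum(si^2)/s_total^2)
= (14/13) * (1 - 26.26/90.31)
alpha = 0.7638

0.7638


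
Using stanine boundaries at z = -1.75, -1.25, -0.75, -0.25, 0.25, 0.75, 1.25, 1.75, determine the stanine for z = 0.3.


Stanine boundaries: [-1.75, -1.25, -0.75, -0.25, 0.25, 0.75, 1.25, 1.75]
z = 0.3
Check each boundary:
  z >= -1.75 -> could be stanine 2
  z >= -1.25 -> could be stanine 3
  z >= -0.75 -> could be stanine 4
  z >= -0.25 -> could be stanine 5
  z >= 0.25 -> could be stanine 6
  z < 0.75
  z < 1.25
  z < 1.75
Highest qualifying boundary gives stanine = 6

6


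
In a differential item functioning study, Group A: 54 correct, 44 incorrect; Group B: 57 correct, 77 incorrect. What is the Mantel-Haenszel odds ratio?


Odds_A = 54/44 = 1.2273
Odds_B = 57/77 = 0.7403
OR = Odds_A / Odds_B = 1.2273 / 0.7403
Exactly, OR = (54 * 77) / (44 * 57) = 4158 / 2508
OR = 1.6579

1.6579


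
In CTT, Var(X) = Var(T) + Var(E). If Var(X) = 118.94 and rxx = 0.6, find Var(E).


var_true = rxx * var_obs = 0.6 * 118.94 = 71.364
var_error = var_obs - var_true
var_error = 118.94 - 71.364
var_error = 47.576

47.576


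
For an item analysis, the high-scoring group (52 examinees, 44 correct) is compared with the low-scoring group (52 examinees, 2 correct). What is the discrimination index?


p_upper = 44/52 = 0.8462
p_lower = 2/52 = 0.0385
D = 0.8462 - 0.0385 = 0.8077

0.8077


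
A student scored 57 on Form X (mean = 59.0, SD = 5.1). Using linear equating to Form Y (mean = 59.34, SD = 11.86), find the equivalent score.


slope = SD_Y / SD_X = 11.86 / 5.1 ~ 2.3255
intercept = mean_Y - slope * mean_X = 59.34 - (11.86 / 5.1) * 59.0 ~ -77.8639
Y = slope * X + intercept. To avoid rounding drift from the rounded slope/intercept, evaluate the equivalent form Y = mean_Y + SD_Y * (X - mean_X) / SD_X at full precision:
Y = 59.34 + 11.86 * (57 - 59.0) / 5.1
Y = 59.34 - 11.86 * 2.0 / 5.1
Y = 59.34 - 23.72 / 5.1
Y = 59.34 - 4.651
Y = 54.689

54.689


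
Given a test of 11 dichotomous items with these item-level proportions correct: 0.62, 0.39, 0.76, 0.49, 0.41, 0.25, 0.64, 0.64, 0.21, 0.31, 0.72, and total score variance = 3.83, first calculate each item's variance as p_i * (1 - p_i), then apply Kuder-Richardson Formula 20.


For each item, compute p_i * q_i:
  Item 1: 0.62 * 0.38 = 0.2356
  Item 2: 0.39 * 0.61 = 0.2379
  Item 3: 0.76 * 0.24 = 0.1824
  Item 4: 0.49 * 0.51 = 0.2499
  Item 5: 0.41 * 0.59 = 0.2419
  Item 6: 0.25 * 0.75 = 0.1875
  Item 7: 0.64 * 0.36 = 0.2304
  Item 8: 0.64 * 0.36 = 0.2304
  Item 9: 0.21 * 0.79 = 0.1659
  Item 10: 0.31 * 0.69 = 0.2139
  Item 11: 0.72 * 0.28 = 0.2016
Sum(p_i * q_i) = 0.2356 + 0.2379 + 0.1824 + 0.2499 + 0.2419 + 0.1875 + 0.2304 + 0.2304 + 0.1659 + 0.2139 + 0.2016 = 2.3774
KR-20 = (k/(k-1)) * (1 - Sum(p_i*q_i) / Var_total)
= (11/10) * (1 - 2.3774/3.83)
= 1.1 * 0.3793
KR-20 = 0.4172

0.4172


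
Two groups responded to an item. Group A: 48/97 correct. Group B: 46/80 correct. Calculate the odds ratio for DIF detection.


Odds_A = 48/49 = 0.9796
Odds_B = 46/34 = 1.3529
OR = Odds_A / Odds_B = 0.9796 / 1.3529
Exactly, OR = (48 * 34) / (49 * 46) = 1632 / 2254
OR = 0.724

0.724


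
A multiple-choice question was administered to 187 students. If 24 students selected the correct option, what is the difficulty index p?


Item difficulty p = number correct / total examinees
p = 24 / 187
p = 0.1283

0.1283


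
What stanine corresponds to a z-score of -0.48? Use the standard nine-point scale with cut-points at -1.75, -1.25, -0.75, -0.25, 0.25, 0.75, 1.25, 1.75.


Stanine boundaries: [-1.75, -1.25, -0.75, -0.25, 0.25, 0.75, 1.25, 1.75]
z = -0.48
Check each boundary:
  z >= -1.75 -> could be stanine 2
  z >= -1.25 -> could be stanine 3
  z >= -0.75 -> could be stanine 4
  z < -0.25
  z < 0.25
  z < 0.75
  z < 1.25
  z < 1.75
Highest qualifying boundary gives stanine = 4

4


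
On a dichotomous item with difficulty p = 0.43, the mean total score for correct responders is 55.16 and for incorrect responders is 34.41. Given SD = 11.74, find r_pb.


q = 1 - p = 0.57
rpb = ((M1 - M0) / SD) * sqrt(p * q)
rpb = ((55.16 - 34.41) / 11.74) * sqrt(0.43 * 0.57)
rpb = 0.875

0.875


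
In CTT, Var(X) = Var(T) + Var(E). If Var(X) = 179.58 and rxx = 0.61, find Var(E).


var_true = rxx * var_obs = 0.61 * 179.58 = 109.5438
var_error = var_obs - var_true
var_error = 179.58 - 109.5438
var_error = 70.0362

70.0362


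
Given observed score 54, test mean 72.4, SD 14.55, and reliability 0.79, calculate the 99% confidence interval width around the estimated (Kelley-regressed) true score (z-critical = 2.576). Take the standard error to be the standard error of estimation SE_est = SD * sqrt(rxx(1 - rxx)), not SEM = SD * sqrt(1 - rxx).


True score estimate = 0.79*54 + 0.21*72.4 = 57.864
SE_est = SD * sqrt(rxx * (1 - rxx)) = 14.55 * sqrt(0.79 * 0.21) = 14.55 * sqrt(0.1659) = 5.926335
CI = T_est +/- z * SE_est, so width = 2 * z * SE_est = 2 * 2.576 * 5.926335
Width = 30.5325

30.5325


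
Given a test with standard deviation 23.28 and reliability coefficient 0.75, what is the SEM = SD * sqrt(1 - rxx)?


SEM = SD * sqrt(1 - rxx)
SEM = 23.28 * sqrt(1 - 0.75)
SEM = 23.28 * sqrt(0.25) = 23.28 * 0.5
SEM = 11.64

11.64


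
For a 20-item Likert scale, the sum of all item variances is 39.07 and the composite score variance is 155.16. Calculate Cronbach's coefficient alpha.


alpha = (k/(k-1)) * (1 - sum(si^2)/s_total^2)
= (20/19) * (1 - 39.07/155.16)
alpha = 0.7876

0.7876


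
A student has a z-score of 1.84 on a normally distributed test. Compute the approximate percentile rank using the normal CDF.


CDF(z) = 0.5 * (1 + erf(z/sqrt(2)))
erf(1.3011) = 0.9342
CDF = 0.9671
Percentile rank = 0.9671 * 100 = 96.71

96.71


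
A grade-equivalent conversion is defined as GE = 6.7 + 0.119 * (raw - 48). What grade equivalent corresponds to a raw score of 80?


raw - median = 80 - 48 = 32
slope * diff = 0.119 * 32 = 3.808
GE = 6.7 + 3.808
GE = 10.508

10.508


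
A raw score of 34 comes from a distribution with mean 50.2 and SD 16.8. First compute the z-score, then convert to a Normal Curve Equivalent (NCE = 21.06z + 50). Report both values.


z = (X - mean) / SD = (34 - 50.2) / 16.8
z = -16.2 / 16.8
z = -0.9643
NCE = NCE = 21.06z + 50
Carry z at full precision (z = -16.2 / 16.8) into the conversion:
NCE = 21.06 * (-16.2 / 16.8) + 50 = -341.172 / 16.8 + 50
NCE = -20.3079 + 50
NCE = 29.6921

29.6921


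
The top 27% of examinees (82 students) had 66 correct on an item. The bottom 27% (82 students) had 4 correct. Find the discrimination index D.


p_upper = 66/82 = 0.8049
p_lower = 4/82 = 0.0488
D = 0.8049 - 0.0488 = 0.7561

0.7561


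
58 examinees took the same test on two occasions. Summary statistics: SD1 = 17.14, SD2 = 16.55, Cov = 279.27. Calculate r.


r = cov(X,Y) / (SD_X * SD_Y)
r = 279.27 / (17.14 * 16.55)
r = 279.27 / 283.667
r = 0.9845

0.9845


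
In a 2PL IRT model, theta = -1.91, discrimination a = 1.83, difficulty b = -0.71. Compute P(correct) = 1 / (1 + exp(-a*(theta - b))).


a*(theta - b) = 1.83 * (-1.91 - -0.71) = -2.196
exp(--2.196) = 8.989
P = 1 / (1 + 8.989)
P = 0.1001

0.1001


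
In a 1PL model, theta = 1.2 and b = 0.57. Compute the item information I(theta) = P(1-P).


P = 1/(1+exp(-(1.2-0.57))) = 0.6525
I = P*(1-P) = 0.6525 * 0.3475
I = 0.2267

0.2267


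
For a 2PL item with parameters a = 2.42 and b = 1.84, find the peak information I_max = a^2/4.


For 2PL, max info at theta = b = 1.84
I_max = a^2 / 4 = 2.42^2 / 4
= 5.8564 / 4
I_max = 1.4641

1.4641


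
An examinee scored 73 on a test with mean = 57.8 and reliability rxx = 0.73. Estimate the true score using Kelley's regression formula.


T_est = rxx * X + (1 - rxx) * mean
T_est = 0.73 * 73 + 0.27 * 57.8
T_est = 53.29 + 15.606
T_est = 68.896

68.896


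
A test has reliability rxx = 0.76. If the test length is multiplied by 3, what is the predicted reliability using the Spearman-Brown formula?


r_new = (n * rxx) / (1 + (n-1) * rxx)
r_new = (3 * 0.76) / (1 + 2 * 0.76)
r_new = 2.28 / 2.52
r_new = 0.9048

0.9048


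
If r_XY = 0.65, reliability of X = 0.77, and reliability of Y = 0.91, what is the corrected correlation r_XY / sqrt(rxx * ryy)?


r_corrected = rxy / sqrt(rxx * ryy)
= 0.65 / sqrt(0.77 * 0.91)
= 0.65 / sqrt(0.7007)
= 0.65 / 0.837078
r_corrected = 0.7765

0.7765


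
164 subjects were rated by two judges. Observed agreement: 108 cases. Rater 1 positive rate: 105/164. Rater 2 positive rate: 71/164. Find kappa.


P_o = 108/164 = 0.658537
P_e = (105*71 + 59*93) / 26896 = 0.481187
kappa = (P_o - P_e) / (1 - P_e)
kappa = (0.658537 - 0.481187) / (1 - 0.481187)
kappa = 0.3418

0.3418


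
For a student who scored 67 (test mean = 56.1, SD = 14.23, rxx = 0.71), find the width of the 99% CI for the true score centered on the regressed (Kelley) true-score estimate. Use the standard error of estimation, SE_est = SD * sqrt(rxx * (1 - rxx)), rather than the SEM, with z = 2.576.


True score estimate = 0.71*67 + 0.29*56.1 = 63.839
SE_est = SD * sqrt(rxx * (1 - rxx)) = 14.23 * sqrt(0.71 * 0.29) = 14.23 * sqrt(0.2059) = 6.457034
CI = T_est +/- z * SE_est, so width = 2 * z * SE_est = 2 * 2.576 * 6.457034
Width = 33.2666

33.2666
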